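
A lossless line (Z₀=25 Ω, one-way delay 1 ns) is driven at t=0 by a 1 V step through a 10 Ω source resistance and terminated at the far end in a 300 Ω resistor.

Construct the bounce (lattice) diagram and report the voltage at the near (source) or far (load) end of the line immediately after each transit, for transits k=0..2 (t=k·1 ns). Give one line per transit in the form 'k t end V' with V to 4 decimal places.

0 0 source 0.7143
1 1 load 1.3187
2 2 source 1.0597

Γ_L=0.846154, Γ_S=-0.428571; launch V₁=1·25/35=0.714286
k=0 src: V=0.7143
k=1 load: inc=0.714286, refl=0.714286·0.846154=0.6044; V=0.000000+0.714286+0.604396=1.3187
k=2 src: inc=0.604396, refl=0.604396·-0.428571=-0.2590; V=0.714286+0.604396+-0.259027=1.0597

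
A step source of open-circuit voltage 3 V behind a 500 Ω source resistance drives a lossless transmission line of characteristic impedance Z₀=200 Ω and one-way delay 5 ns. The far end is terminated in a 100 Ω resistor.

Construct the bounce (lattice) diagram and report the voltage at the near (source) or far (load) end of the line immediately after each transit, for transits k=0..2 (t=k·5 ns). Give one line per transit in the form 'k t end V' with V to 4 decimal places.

Γ_L=-0.333333, Γ_S=0.428571; launch V₁=3·200/700=0.857143
k=0 src: V=0.8571
k=1 load: inc=0.857143, refl=0.857143·-0.333333=-0.2857; V=0.000000+0.857143+-0.285714=0.5714
k=2 src: inc=-0.285714, refl=-0.285714·0.428571=-0.1224; V=0.857143+-0.285714+-0.122449=0.4490

0 0 source 0.8571
1 5 load 0.5714
2 10 source 0.4490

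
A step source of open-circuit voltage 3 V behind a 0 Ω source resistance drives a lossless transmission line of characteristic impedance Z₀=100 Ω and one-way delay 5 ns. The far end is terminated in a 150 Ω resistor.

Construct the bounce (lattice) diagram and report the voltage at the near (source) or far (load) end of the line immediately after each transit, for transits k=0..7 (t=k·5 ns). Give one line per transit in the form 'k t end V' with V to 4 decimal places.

0 0 source 3.0000
1 5 load 3.6000
2 10 source 3.0000
3 15 load 2.8800
4 20 source 3.0000
5 25 load 3.0240
6 30 source 3.0000
7 35 load 2.9952

Γ_L=0.200000, Γ_S=-1.000000; launch V₁=3·100/100=3.000000
k=0 src: V=3.0000
k=1 load: inc=3.000000, refl=3.000000·0.200000=0.6000; V=0.000000+3.000000+0.600000=3.6000
k=2 src: inc=0.600000, refl=0.600000·-1.000000=-0.6000; V=3.000000+0.600000+-0.600000=3.0000
k=3 load: inc=-0.600000, refl=-0.600000·0.200000=-0.1200; V=3.600000+-0.600000+-0.120000=2.8800
k=4 src: inc=-0.120000, refl=-0.120000·-1.000000=0.1200; V=3.000000+-0.120000+0.120000=3.0000
k=5 load: inc=0.120000, refl=0.120000·0.200000=0.0240; V=2.880000+0.120000+0.024000=3.0240
k=6 src: inc=0.024000, refl=0.024000·-1.000000=-0.0240; V=3.000000+0.024000+-0.024000=3.0000
k=7 load: inc=-0.024000, refl=-0.024000·0.200000=-0.0048; V=3.024000+-0.024000+-0.004800=2.9952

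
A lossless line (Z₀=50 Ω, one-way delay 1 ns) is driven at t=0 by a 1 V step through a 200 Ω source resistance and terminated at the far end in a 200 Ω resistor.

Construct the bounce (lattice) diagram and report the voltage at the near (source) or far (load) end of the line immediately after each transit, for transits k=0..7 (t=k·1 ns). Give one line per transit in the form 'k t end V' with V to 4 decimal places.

Γ_L=0.600000, Γ_S=0.600000; launch V₁=1·50/250=0.200000
k=0 src: V=0.2000
k=1 load: inc=0.200000, refl=0.200000·0.600000=0.1200; V=0.000000+0.200000+0.120000=0.3200
k=2 src: inc=0.120000, refl=0.120000·0.600000=0.0720; V=0.200000+0.120000+0.072000=0.3920
k=3 load: inc=0.072000, refl=0.072000·0.600000=0.0432; V=0.320000+0.072000+0.043200=0.4352
k=4 src: inc=0.043200, refl=0.043200·0.600000=0.0259; V=0.392000+0.043200+0.025920=0.4611
k=5 load: inc=0.025920, refl=0.025920·0.600000=0.0156; V=0.435200+0.025920+0.015552=0.4767
k=6 src: inc=0.015552, refl=0.015552·0.600000=0.0093; V=0.461120+0.015552+0.009331=0.4860
k=7 load: inc=0.009331, refl=0.009331·0.600000=0.0056; V=0.476672+0.009331+0.005599=0.4916

0 0 source 0.2000
1 1 load 0.3200
2 2 source 0.3920
3 3 load 0.4352
4 4 source 0.4611
5 5 load 0.4767
6 6 source 0.4860
7 7 load 0.4916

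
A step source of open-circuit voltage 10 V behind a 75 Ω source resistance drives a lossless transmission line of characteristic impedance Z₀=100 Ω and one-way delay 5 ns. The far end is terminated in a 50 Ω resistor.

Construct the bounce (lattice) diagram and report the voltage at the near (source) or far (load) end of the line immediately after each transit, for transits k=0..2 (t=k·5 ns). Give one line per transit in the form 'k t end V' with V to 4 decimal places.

Γ_L=-0.333333, Γ_S=-0.142857; launch V₁=10·100/175=5.714286
k=0 src: V=5.7143
k=1 load: inc=5.714286, refl=5.714286·-0.333333=-1.9048; V=0.000000+5.714286+-1.904762=3.8095
k=2 src: inc=-1.904762, refl=-1.904762·-0.142857=0.2721; V=5.714286+-1.904762+0.272109=4.0816

0 0 source 5.7143
1 5 load 3.8095
2 10 source 4.0816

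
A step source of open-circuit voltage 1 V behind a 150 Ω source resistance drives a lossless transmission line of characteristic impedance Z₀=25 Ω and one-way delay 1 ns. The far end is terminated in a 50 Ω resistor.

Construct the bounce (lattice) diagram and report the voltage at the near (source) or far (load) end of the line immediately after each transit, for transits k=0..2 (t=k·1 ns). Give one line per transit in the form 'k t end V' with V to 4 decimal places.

0 0 source 0.1429
1 1 load 0.1905
2 2 source 0.2245

Γ_L=0.333333, Γ_S=0.714286; launch V₁=1·25/175=0.142857
k=0 src: V=0.1429
k=1 load: inc=0.142857, refl=0.142857·0.333333=0.0476; V=0.000000+0.142857+0.047619=0.1905
k=2 src: inc=0.047619, refl=0.047619·0.714286=0.0340; V=0.142857+0.047619+0.034014=0.2245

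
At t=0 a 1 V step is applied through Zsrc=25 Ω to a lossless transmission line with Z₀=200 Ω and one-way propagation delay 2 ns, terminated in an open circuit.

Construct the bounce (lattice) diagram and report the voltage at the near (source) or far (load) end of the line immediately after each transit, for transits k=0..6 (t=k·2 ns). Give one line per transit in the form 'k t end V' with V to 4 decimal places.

Γ_L=1.000000, Γ_S=-0.777778; launch V₁=1·200/225=0.888889
k=0 src: V=0.8889
k=1 load: inc=0.888889, refl=0.888889·1.000000=0.8889; V=0.000000+0.888889+0.888889=1.7778
k=2 src: inc=0.888889, refl=0.888889·-0.777778=-0.6914; V=0.888889+0.888889+-0.691358=1.0864
k=3 load: inc=-0.691358, refl=-0.691358·1.000000=-0.6914; V=1.777778+-0.691358+-0.691358=0.3951
k=4 src: inc=-0.691358, refl=-0.691358·-0.777778=0.5377; V=1.086420+-0.691358+0.537723=0.9328
k=5 load: inc=0.537723, refl=0.537723·1.000000=0.5377; V=0.395062+0.537723+0.537723=1.4705
k=6 src: inc=0.537723, refl=0.537723·-0.777778=-0.4182; V=0.932785+0.537723+-0.418229=1.0523

0 0 source 0.8889
1 2 load 1.7778
2 4 source 1.0864
3 6 load 0.3951
4 8 source 0.9328
5 10 load 1.4705
6 12 source 1.0523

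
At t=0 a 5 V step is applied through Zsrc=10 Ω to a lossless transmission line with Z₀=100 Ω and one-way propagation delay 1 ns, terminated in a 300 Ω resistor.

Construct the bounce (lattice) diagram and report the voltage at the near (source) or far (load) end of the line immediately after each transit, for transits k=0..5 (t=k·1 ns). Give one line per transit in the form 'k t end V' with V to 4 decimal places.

0 0 source 4.5455
1 1 load 6.8182
2 2 source 4.9587
3 3 load 4.0289
4 4 source 4.7896
5 5 load 5.1700

Γ_L=0.500000, Γ_S=-0.818182; launch V₁=5·100/110=4.545455
k=0 src: V=4.5455
k=1 load: inc=4.545455, refl=4.545455·0.500000=2.2727; V=0.000000+4.545455+2.272727=6.8182
k=2 src: inc=2.272727, refl=2.272727·-0.818182=-1.8595; V=4.545455+2.272727+-1.859504=4.9587
k=3 load: inc=-1.859504, refl=-1.859504·0.500000=-0.9298; V=6.818182+-1.859504+-0.929752=4.0289
k=4 src: inc=-0.929752, refl=-0.929752·-0.818182=0.7607; V=4.958678+-0.929752+0.760706=4.7896
k=5 load: inc=0.760706, refl=0.760706·0.500000=0.3804; V=4.028926+0.760706+0.380353=5.1700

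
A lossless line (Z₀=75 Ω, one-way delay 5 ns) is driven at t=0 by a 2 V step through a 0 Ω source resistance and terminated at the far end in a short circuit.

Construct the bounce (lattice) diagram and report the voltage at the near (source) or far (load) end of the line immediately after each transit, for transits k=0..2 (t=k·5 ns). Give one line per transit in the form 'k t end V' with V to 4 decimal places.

0 0 source 2.0000
1 5 load 0.0000
2 10 source 2.0000

Γ_L=-1.000000, Γ_S=-1.000000; launch V₁=2·75/75=2.000000
k=0 src: V=2.0000
k=1 load: inc=2.000000, refl=2.000000·-1.000000=-2.0000; V=0.000000+2.000000+-2.000000=0.0000
k=2 src: inc=-2.000000, refl=-2.000000·-1.000000=2.0000; V=2.000000+-2.000000+2.000000=2.0000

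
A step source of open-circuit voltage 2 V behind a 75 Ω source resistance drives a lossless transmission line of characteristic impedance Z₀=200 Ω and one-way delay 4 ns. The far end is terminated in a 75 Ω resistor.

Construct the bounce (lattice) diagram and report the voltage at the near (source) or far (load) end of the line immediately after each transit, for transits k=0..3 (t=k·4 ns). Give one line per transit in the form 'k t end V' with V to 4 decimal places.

0 0 source 1.4545
1 4 load 0.7934
2 8 source 1.0939
3 12 load 0.9573

Γ_L=-0.454545, Γ_S=-0.454545; launch V₁=2·200/275=1.454545
k=0 src: V=1.4545
k=1 load: inc=1.454545, refl=1.454545·-0.454545=-0.6612; V=0.000000+1.454545+-0.661157=0.7934
k=2 src: inc=-0.661157, refl=-0.661157·-0.454545=0.3005; V=1.454545+-0.661157+0.300526=1.0939
k=3 load: inc=0.300526, refl=0.300526·-0.454545=-0.1366; V=0.793388+0.300526+-0.136603=0.9573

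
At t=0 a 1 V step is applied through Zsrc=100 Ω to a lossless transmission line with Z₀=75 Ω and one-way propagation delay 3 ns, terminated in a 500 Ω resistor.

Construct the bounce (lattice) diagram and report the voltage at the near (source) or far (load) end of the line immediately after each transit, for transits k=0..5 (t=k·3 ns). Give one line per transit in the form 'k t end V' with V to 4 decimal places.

0 0 source 0.4286
1 3 load 0.7453
2 6 source 0.7906
3 9 load 0.8240
4 12 source 0.8288
5 15 load 0.8324

Γ_L=0.739130, Γ_S=0.142857; launch V₁=1·75/175=0.428571
k=0 src: V=0.4286
k=1 load: inc=0.428571, refl=0.428571·0.739130=0.3168; V=0.000000+0.428571+0.316770=0.7453
k=2 src: inc=0.316770, refl=0.316770·0.142857=0.0453; V=0.428571+0.316770+0.045253=0.7906
k=3 load: inc=0.045253, refl=0.045253·0.739130=0.0334; V=0.745342+0.045253+0.033448=0.8240
k=4 src: inc=0.033448, refl=0.033448·0.142857=0.0048; V=0.790594+0.033448+0.004778=0.8288
k=5 load: inc=0.004778, refl=0.004778·0.739130=0.0035; V=0.824042+0.004778+0.003532=0.8324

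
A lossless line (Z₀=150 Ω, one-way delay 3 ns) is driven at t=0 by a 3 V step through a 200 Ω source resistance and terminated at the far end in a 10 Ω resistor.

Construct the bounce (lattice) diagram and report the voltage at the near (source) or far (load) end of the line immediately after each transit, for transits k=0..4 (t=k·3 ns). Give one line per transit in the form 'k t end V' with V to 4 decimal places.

Γ_L=-0.875000, Γ_S=0.142857; launch V₁=3·150/350=1.285714
k=0 src: V=1.2857
k=1 load: inc=1.285714, refl=1.285714·-0.875000=-1.1250; V=0.000000+1.285714+-1.125000=0.1607
k=2 src: inc=-1.125000, refl=-1.125000·0.142857=-0.1607; V=1.285714+-1.125000+-0.160714=0.0000
k=3 load: inc=-0.160714, refl=-0.160714·-0.875000=0.1406; V=0.160714+-0.160714+0.140625=0.1406
k=4 src: inc=0.140625, refl=0.140625·0.142857=0.0201; V=0.000000+0.140625+0.020089=0.1607

0 0 source 1.2857
1 3 load 0.1607
2 6 source 0.0000
3 9 load 0.1406
4 12 source 0.1607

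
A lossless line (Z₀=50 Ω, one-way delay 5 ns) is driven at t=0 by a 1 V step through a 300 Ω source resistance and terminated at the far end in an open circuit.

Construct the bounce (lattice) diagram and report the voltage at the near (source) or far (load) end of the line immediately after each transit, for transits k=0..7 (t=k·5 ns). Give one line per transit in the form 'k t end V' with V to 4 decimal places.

Γ_L=1.000000, Γ_S=0.714286; launch V₁=1·50/350=0.142857
k=0 src: V=0.1429
k=1 load: inc=0.142857, refl=0.142857·1.000000=0.1429; V=0.000000+0.142857+0.142857=0.2857
k=2 src: inc=0.142857, refl=0.142857·0.714286=0.1020; V=0.142857+0.142857+0.102041=0.3878
k=3 load: inc=0.102041, refl=0.102041·1.000000=0.1020; V=0.285714+0.102041+0.102041=0.4898
k=4 src: inc=0.102041, refl=0.102041·0.714286=0.0729; V=0.387755+0.102041+0.072886=0.5627
k=5 load: inc=0.072886, refl=0.072886·1.000000=0.0729; V=0.489796+0.072886+0.072886=0.6356
k=6 src: inc=0.072886, refl=0.072886·0.714286=0.0521; V=0.562682+0.072886+0.052062=0.6876
k=7 load: inc=0.052062, refl=0.052062·1.000000=0.0521; V=0.635569+0.052062+0.052062=0.7397

0 0 source 0.1429
1 5 load 0.2857
2 10 source 0.3878
3 15 load 0.4898
4 20 source 0.5627
5 25 load 0.6356
6 30 source 0.6876
7 35 load 0.7397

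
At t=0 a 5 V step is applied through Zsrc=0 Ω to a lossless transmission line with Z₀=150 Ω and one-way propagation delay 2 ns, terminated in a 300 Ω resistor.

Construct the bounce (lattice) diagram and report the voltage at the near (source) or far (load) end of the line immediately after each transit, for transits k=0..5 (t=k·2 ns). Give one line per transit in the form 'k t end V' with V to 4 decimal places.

Γ_L=0.333333, Γ_S=-1.000000; launch V₁=5·150/150=5.000000
k=0 src: V=5.0000
k=1 load: inc=5.000000, refl=5.000000·0.333333=1.6667; V=0.000000+5.000000+1.666667=6.6667
k=2 src: inc=1.666667, refl=1.666667·-1.000000=-1.6667; V=5.000000+1.666667+-1.666667=5.0000
k=3 load: inc=-1.666667, refl=-1.666667·0.333333=-0.5556; V=6.666667+-1.666667+-0.555556=4.4444
k=4 src: inc=-0.555556, refl=-0.555556·-1.000000=0.5556; V=5.000000+-0.555556+0.555556=5.0000
k=5 load: inc=0.555556, refl=0.555556·0.333333=0.1852; V=4.444444+0.555556+0.185185=5.1852

0 0 source 5.0000
1 2 load 6.6667
2 4 source 5.0000
3 6 load 4.4444
4 8 source 5.0000
5 10 load 5.1852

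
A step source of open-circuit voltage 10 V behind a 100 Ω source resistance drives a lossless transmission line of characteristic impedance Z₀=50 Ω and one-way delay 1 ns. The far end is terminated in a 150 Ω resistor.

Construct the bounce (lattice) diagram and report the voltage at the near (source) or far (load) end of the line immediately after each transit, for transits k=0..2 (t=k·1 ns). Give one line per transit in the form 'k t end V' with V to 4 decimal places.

0 0 source 3.3333
1 1 load 5.0000
2 2 source 5.5556

Γ_L=0.500000, Γ_S=0.333333; launch V₁=10·50/150=3.333333
k=0 src: V=3.3333
k=1 load: inc=3.333333, refl=3.333333·0.500000=1.6667; V=0.000000+3.333333+1.666667=5.0000
k=2 src: inc=1.666667, refl=1.666667·0.333333=0.5556; V=3.333333+1.666667+0.555556=5.5556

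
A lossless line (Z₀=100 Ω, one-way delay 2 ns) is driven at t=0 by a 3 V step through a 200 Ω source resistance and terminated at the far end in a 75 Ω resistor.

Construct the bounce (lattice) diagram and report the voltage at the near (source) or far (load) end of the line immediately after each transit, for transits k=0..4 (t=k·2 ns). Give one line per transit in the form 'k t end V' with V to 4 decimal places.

Γ_L=-0.142857, Γ_S=0.333333; launch V₁=3·100/300=1.000000
k=0 src: V=1.0000
k=1 load: inc=1.000000, refl=1.000000·-0.142857=-0.1429; V=0.000000+1.000000+-0.142857=0.8571
k=2 src: inc=-0.142857, refl=-0.142857·0.333333=-0.0476; V=1.000000+-0.142857+-0.047619=0.8095
k=3 load: inc=-0.047619, refl=-0.047619·-0.142857=0.0068; V=0.857143+-0.047619+0.006803=0.8163
k=4 src: inc=0.006803, refl=0.006803·0.333333=0.0023; V=0.809524+0.006803+0.002268=0.8186

0 0 source 1.0000
1 2 load 0.8571
2 4 source 0.8095
3 6 load 0.8163
4 8 source 0.8186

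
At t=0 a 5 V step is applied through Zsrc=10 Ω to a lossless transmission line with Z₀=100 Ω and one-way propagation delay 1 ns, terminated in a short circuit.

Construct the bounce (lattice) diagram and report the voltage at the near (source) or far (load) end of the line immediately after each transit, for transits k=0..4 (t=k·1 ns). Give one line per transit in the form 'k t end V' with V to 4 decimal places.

Γ_L=-1.000000, Γ_S=-0.818182; launch V₁=5·100/110=4.545455
k=0 src: V=4.5455
k=1 load: inc=4.545455, refl=4.545455·-1.000000=-4.5455; V=0.000000+4.545455+-4.545455=0.0000
k=2 src: inc=-4.545455, refl=-4.545455·-0.818182=3.7190; V=4.545455+-4.545455+3.719008=3.7190
k=3 load: inc=3.719008, refl=3.719008·-1.000000=-3.7190; V=0.000000+3.719008+-3.719008=0.0000
k=4 src: inc=-3.719008, refl=-3.719008·-0.818182=3.0428; V=3.719008+-3.719008+3.042825=3.0428

0 0 source 4.5455
1 1 load 0.0000
2 2 source 3.7190
3 3 load 0.0000
4 4 source 3.0428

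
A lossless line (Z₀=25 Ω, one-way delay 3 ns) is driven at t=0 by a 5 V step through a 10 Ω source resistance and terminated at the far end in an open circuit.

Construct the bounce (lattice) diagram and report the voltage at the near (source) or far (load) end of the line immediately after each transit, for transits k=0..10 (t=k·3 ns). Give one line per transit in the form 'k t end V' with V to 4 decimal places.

Γ_L=1.000000, Γ_S=-0.428571; launch V₁=5·25/35=3.571429
k=0 src: V=3.5714
k=1 load: inc=3.571429, refl=3.571429·1.000000=3.5714; V=0.000000+3.571429+3.571429=7.1429
k=2 src: inc=3.571429, refl=3.571429·-0.428571=-1.5306; V=3.571429+3.571429+-1.530612=5.6122
k=3 load: inc=-1.530612, refl=-1.530612·1.000000=-1.5306; V=7.142857+-1.530612+-1.530612=4.0816
k=4 src: inc=-1.530612, refl=-1.530612·-0.428571=0.6560; V=5.612245+-1.530612+0.655977=4.7376
k=5 load: inc=0.655977, refl=0.655977·1.000000=0.6560; V=4.081633+0.655977+0.655977=5.3936
k=6 src: inc=0.655977, refl=0.655977·-0.428571=-0.2811; V=4.737609+0.655977+-0.281133=5.1125
k=7 load: inc=-0.281133, refl=-0.281133·1.000000=-0.2811; V=5.393586+-0.281133+-0.281133=4.8313
k=8 src: inc=-0.281133, refl=-0.281133·-0.428571=0.1205; V=5.112453+-0.281133+0.120486=4.9518
k=9 load: inc=0.120486, refl=0.120486·1.000000=0.1205; V=4.831320+0.120486+0.120486=5.0723
k=10 src: inc=0.120486, refl=0.120486·-0.428571=-0.0516; V=4.951806+0.120486+-0.051637=5.0207

0 0 source 3.5714
1 3 load 7.1429
2 6 source 5.6122
3 9 load 4.0816
4 12 source 4.7376
5 15 load 5.3936
6 18 source 5.1125
7 21 load 4.8313
8 24 source 4.9518
9 27 load 5.0723
10 30 source 5.0207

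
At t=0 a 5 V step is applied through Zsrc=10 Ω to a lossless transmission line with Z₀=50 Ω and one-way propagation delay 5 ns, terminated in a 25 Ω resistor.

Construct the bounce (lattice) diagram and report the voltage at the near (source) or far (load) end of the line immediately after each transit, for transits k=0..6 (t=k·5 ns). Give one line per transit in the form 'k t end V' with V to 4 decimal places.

0 0 source 4.1667
1 5 load 2.7778
2 10 source 3.7037
3 15 load 3.3951
4 20 source 3.6008
5 25 load 3.5322
6 30 source 3.5780

Γ_L=-0.333333, Γ_S=-0.666667; launch V₁=5·50/60=4.166667
k=0 src: V=4.1667
k=1 load: inc=4.166667, refl=4.166667·-0.333333=-1.3889; V=0.000000+4.166667+-1.388889=2.7778
k=2 src: inc=-1.388889, refl=-1.388889·-0.666667=0.9259; V=4.166667+-1.388889+0.925926=3.7037
k=3 load: inc=0.925926, refl=0.925926·-0.333333=-0.3086; V=2.777778+0.925926+-0.308642=3.3951
k=4 src: inc=-0.308642, refl=-0.308642·-0.666667=0.2058; V=3.703704+-0.308642+0.205761=3.6008
k=5 load: inc=0.205761, refl=0.205761·-0.333333=-0.0686; V=3.395062+0.205761+-0.068587=3.5322
k=6 src: inc=-0.068587, refl=-0.068587·-0.666667=0.0457; V=3.600823+-0.068587+0.045725=3.5780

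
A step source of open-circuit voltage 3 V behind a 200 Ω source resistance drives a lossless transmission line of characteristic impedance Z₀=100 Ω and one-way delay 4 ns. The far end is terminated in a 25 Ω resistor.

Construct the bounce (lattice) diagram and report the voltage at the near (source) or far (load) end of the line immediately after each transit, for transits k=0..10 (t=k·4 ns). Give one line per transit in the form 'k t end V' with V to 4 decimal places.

Γ_L=-0.600000, Γ_S=0.333333; launch V₁=3·100/300=1.000000
k=0 src: V=1.0000
k=1 load: inc=1.000000, refl=1.000000·-0.600000=-0.6000; V=0.000000+1.000000+-0.600000=0.4000
k=2 src: inc=-0.600000, refl=-0.600000·0.333333=-0.2000; V=1.000000+-0.600000+-0.200000=0.2000
k=3 load: inc=-0.200000, refl=-0.200000·-0.600000=0.1200; V=0.400000+-0.200000+0.120000=0.3200
k=4 src: inc=0.120000, refl=0.120000·0.333333=0.0400; V=0.200000+0.120000+0.040000=0.3600
k=5 load: inc=0.040000, refl=0.040000·-0.600000=-0.0240; V=0.320000+0.040000+-0.024000=0.3360
k=6 src: inc=-0.024000, refl=-0.024000·0.333333=-0.0080; V=0.360000+-0.024000+-0.008000=0.3280
k=7 load: inc=-0.008000, refl=-0.008000·-0.600000=0.0048; V=0.336000+-0.008000+0.004800=0.3328
k=8 src: inc=0.004800, refl=0.004800·0.333333=0.0016; V=0.328000+0.004800+0.001600=0.3344
k=9 load: inc=0.001600, refl=0.001600·-0.600000=-0.0010; V=0.332800+0.001600+-0.000960=0.3334
k=10 src: inc=-0.000960, refl=-0.000960·0.333333=-0.0003; V=0.334400+-0.000960+-0.000320=0.3331

0 0 source 1.0000
1 4 load 0.4000
2 8 source 0.2000
3 12 load 0.3200
4 16 source 0.3600
5 20 load 0.3360
6 24 source 0.3280
7 28 load 0.3328
8 32 source 0.3344
9 36 load 0.3334
10 40 source 0.3331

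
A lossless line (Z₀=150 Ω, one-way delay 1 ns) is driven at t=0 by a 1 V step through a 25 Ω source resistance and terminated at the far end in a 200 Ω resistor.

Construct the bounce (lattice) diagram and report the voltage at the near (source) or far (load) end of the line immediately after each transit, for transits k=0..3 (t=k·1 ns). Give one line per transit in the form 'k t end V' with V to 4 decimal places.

Γ_L=0.142857, Γ_S=-0.714286; launch V₁=1·150/175=0.857143
k=0 src: V=0.8571
k=1 load: inc=0.857143, refl=0.857143·0.142857=0.1224; V=0.000000+0.857143+0.122449=0.9796
k=2 src: inc=0.122449, refl=0.122449·-0.714286=-0.0875; V=0.857143+0.122449+-0.087464=0.8921
k=3 load: inc=-0.087464, refl=-0.087464·0.142857=-0.0125; V=0.979592+-0.087464+-0.012495=0.8796

0 0 source 0.8571
1 1 load 0.9796
2 2 source 0.8921
3 3 load 0.8796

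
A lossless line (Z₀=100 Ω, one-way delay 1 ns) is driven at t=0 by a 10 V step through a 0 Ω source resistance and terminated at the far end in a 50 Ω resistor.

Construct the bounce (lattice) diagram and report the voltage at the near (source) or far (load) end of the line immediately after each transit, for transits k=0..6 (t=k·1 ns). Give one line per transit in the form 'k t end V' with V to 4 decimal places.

Γ_L=-0.333333, Γ_S=-1.000000; launch V₁=10·100/100=10.000000
k=0 src: V=10.0000
k=1 load: inc=10.000000, refl=10.000000·-0.333333=-3.3333; V=0.000000+10.000000+-3.333333=6.6667
k=2 src: inc=-3.333333, refl=-3.333333·-1.000000=3.3333; V=10.000000+-3.333333+3.333333=10.0000
k=3 load: inc=3.333333, refl=3.333333·-0.333333=-1.1111; V=6.666667+3.333333+-1.111111=8.8889
k=4 src: inc=-1.111111, refl=-1.111111·-1.000000=1.1111; V=10.000000+-1.111111+1.111111=10.0000
k=5 load: inc=1.111111, refl=1.111111·-0.333333=-0.3704; V=8.888889+1.111111+-0.370370=9.6296
k=6 src: inc=-0.370370, refl=-0.370370·-1.000000=0.3704; V=10.000000+-0.370370+0.370370=10.0000

0 0 source 10.0000
1 1 load 6.6667
2 2 source 10.0000
3 3 load 8.8889
4 4 source 10.0000
5 5 load 9.6296
6 6 source 10.0000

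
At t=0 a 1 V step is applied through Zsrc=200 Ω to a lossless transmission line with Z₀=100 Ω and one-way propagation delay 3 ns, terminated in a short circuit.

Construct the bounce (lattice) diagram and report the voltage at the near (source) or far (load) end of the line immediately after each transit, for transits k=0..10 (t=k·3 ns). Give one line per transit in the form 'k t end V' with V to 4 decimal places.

Γ_L=-1.000000, Γ_S=0.333333; launch V₁=1·100/300=0.333333
k=0 src: V=0.3333
k=1 load: inc=0.333333, refl=0.333333·-1.000000=-0.3333; V=0.000000+0.333333+-0.333333=0.0000
k=2 src: inc=-0.333333, refl=-0.333333·0.333333=-0.1111; V=0.333333+-0.333333+-0.111111=-0.1111
k=3 load: inc=-0.111111, refl=-0.111111·-1.000000=0.1111; V=0.000000+-0.111111+0.111111=0.0000
k=4 src: inc=0.111111, refl=0.111111·0.333333=0.0370; V=-0.111111+0.111111+0.037037=0.0370
k=5 load: inc=0.037037, refl=0.037037·-1.000000=-0.0370; V=0.000000+0.037037+-0.037037=0.0000
k=6 src: inc=-0.037037, refl=-0.037037·0.333333=-0.0123; V=0.037037+-0.037037+-0.012346=-0.0123
k=7 load: inc=-0.012346, refl=-0.012346·-1.000000=0.0123; V=0.000000+-0.012346+0.012346=0.0000
k=8 src: inc=0.012346, refl=0.012346·0.333333=0.0041; V=-0.012346+0.012346+0.004115=0.0041
k=9 load: inc=0.004115, refl=0.004115·-1.000000=-0.0041; V=0.000000+0.004115+-0.004115=0.0000
k=10 src: inc=-0.004115, refl=-0.004115·0.333333=-0.0014; V=0.004115+-0.004115+-0.001372=-0.0014

0 0 source 0.3333
1 3 load 0.0000
2 6 source -0.1111
3 9 load 0.0000
4 12 source 0.0370
5 15 load 0.0000
6 18 source -0.0123
7 21 load 0.0000
8 24 source 0.0041
9 27 load 0.0000
10 30 source -0.0014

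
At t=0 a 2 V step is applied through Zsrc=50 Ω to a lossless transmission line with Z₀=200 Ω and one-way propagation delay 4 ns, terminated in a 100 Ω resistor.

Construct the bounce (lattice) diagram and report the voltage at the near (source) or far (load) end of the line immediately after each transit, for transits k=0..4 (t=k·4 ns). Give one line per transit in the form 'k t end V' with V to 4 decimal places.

Γ_L=-0.333333, Γ_S=-0.600000; launch V₁=2·200/250=1.600000
k=0 src: V=1.6000
k=1 load: inc=1.600000, refl=1.600000·-0.333333=-0.5333; V=0.000000+1.600000+-0.533333=1.0667
k=2 src: inc=-0.533333, refl=-0.533333·-0.600000=0.3200; V=1.600000+-0.533333+0.320000=1.3867
k=3 load: inc=0.320000, refl=0.320000·-0.333333=-0.1067; V=1.066667+0.320000+-0.106667=1.2800
k=4 src: inc=-0.106667, refl=-0.106667·-0.600000=0.0640; V=1.386667+-0.106667+0.064000=1.3440

0 0 source 1.6000
1 4 load 1.0667
2 8 source 1.3867
3 12 load 1.2800
4 16 source 1.3440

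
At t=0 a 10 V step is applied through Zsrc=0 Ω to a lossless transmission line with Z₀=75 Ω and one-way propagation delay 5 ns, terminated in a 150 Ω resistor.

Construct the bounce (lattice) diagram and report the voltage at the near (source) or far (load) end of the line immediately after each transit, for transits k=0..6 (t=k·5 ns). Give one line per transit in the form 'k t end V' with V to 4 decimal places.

0 0 source 10.0000
1 5 load 13.3333
2 10 source 10.0000
3 15 load 8.8889
4 20 source 10.0000
5 25 load 10.3704
6 30 source 10.0000

Γ_L=0.333333, Γ_S=-1.000000; launch V₁=10·75/75=10.000000
k=0 src: V=10.0000
k=1 load: inc=10.000000, refl=10.000000·0.333333=3.3333; V=0.000000+10.000000+3.333333=13.3333
k=2 src: inc=3.333333, refl=3.333333·-1.000000=-3.3333; V=10.000000+3.333333+-3.333333=10.0000
k=3 load: inc=-3.333333, refl=-3.333333·0.333333=-1.1111; V=13.333333+-3.333333+-1.111111=8.8889
k=4 src: inc=-1.111111, refl=-1.111111·-1.000000=1.1111; V=10.000000+-1.111111+1.111111=10.0000
k=5 load: inc=1.111111, refl=1.111111·0.333333=0.3704; V=8.888889+1.111111+0.370370=10.3704
k=6 src: inc=0.370370, refl=0.370370·-1.000000=-0.3704; V=10.000000+0.370370+-0.370370=10.0000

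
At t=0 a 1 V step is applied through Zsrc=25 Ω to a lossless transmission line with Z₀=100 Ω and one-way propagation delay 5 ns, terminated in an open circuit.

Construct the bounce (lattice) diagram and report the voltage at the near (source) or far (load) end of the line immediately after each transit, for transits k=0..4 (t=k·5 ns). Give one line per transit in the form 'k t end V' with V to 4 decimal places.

0 0 source 0.8000
1 5 load 1.6000
2 10 source 1.1200
3 15 load 0.6400
4 20 source 0.9280

Γ_L=1.000000, Γ_S=-0.600000; launch V₁=1·100/125=0.800000
k=0 src: V=0.8000
k=1 load: inc=0.800000, refl=0.800000·1.000000=0.8000; V=0.000000+0.800000+0.800000=1.6000
k=2 src: inc=0.800000, refl=0.800000·-0.600000=-0.4800; V=0.800000+0.800000+-0.480000=1.1200
k=3 load: inc=-0.480000, refl=-0.480000·1.000000=-0.4800; V=1.600000+-0.480000+-0.480000=0.6400
k=4 src: inc=-0.480000, refl=-0.480000·-0.600000=0.2880; V=1.120000+-0.480000+0.288000=0.9280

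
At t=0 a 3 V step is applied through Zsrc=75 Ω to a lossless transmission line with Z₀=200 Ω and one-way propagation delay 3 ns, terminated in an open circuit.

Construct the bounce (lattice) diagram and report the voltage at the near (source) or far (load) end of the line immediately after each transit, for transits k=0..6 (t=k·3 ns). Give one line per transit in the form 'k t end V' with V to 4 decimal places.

Γ_L=1.000000, Γ_S=-0.454545; launch V₁=3·200/275=2.181818
k=0 src: V=2.1818
k=1 load: inc=2.181818, refl=2.181818·1.000000=2.1818; V=0.000000+2.181818+2.181818=4.3636
k=2 src: inc=2.181818, refl=2.181818·-0.454545=-0.9917; V=2.181818+2.181818+-0.991736=3.3719
k=3 load: inc=-0.991736, refl=-0.991736·1.000000=-0.9917; V=4.363636+-0.991736+-0.991736=2.3802
k=4 src: inc=-0.991736, refl=-0.991736·-0.454545=0.4508; V=3.371901+-0.991736+0.450789=2.8310
k=5 load: inc=0.450789, refl=0.450789·1.000000=0.4508; V=2.380165+0.450789+0.450789=3.2817
k=6 src: inc=0.450789, refl=0.450789·-0.454545=-0.2049; V=2.830954+0.450789+-0.204904=3.0768

0 0 source 2.1818
1 3 load 4.3636
2 6 source 3.3719
3 9 load 2.3802
4 12 source 2.8310
5 15 load 3.2817
6 18 source 3.0768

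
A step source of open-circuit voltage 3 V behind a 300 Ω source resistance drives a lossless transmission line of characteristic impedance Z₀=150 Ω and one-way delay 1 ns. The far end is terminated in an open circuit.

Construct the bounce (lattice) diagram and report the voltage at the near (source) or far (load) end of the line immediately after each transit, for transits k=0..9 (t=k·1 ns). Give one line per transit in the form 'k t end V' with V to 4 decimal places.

Γ_L=1.000000, Γ_S=0.333333; launch V₁=3·150/450=1.000000
k=0 src: V=1.0000
k=1 load: inc=1.000000, refl=1.000000·1.000000=1.0000; V=0.000000+1.000000+1.000000=2.0000
k=2 src: inc=1.000000, refl=1.000000·0.333333=0.3333; V=1.000000+1.000000+0.333333=2.3333
k=3 load: inc=0.333333, refl=0.333333·1.000000=0.3333; V=2.000000+0.333333+0.333333=2.6667
k=4 src: inc=0.333333, refl=0.333333·0.333333=0.1111; V=2.333333+0.333333+0.111111=2.7778
k=5 load: inc=0.111111, refl=0.111111·1.000000=0.1111; V=2.666667+0.111111+0.111111=2.8889
k=6 src: inc=0.111111, refl=0.111111·0.333333=0.0370; V=2.777778+0.111111+0.037037=2.9259
k=7 load: inc=0.037037, refl=0.037037·1.000000=0.0370; V=2.888889+0.037037+0.037037=2.9630
k=8 src: inc=0.037037, refl=0.037037·0.333333=0.0123; V=2.925926+0.037037+0.012346=2.9753
k=9 load: inc=0.012346, refl=0.012346·1.000000=0.0123; V=2.962963+0.012346+0.012346=2.9877

0 0 source 1.0000
1 1 load 2.0000
2 2 source 2.3333
3 3 load 2.6667
4 4 source 2.7778
5 5 load 2.8889
6 6 source 2.9259
7 7 load 2.9630
8 8 source 2.9753
9 9 load 2.9877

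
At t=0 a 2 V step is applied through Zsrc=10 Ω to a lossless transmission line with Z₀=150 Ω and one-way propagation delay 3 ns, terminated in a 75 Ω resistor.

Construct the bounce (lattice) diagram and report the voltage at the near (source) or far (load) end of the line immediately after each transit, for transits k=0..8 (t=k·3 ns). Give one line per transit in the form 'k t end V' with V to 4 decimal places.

Γ_L=-0.333333, Γ_S=-0.875000; launch V₁=2·150/160=1.875000
k=0 src: V=1.8750
k=1 load: inc=1.875000, refl=1.875000·-0.333333=-0.6250; V=0.000000+1.875000+-0.625000=1.2500
k=2 src: inc=-0.625000, refl=-0.625000·-0.875000=0.5469; V=1.875000+-0.625000+0.546875=1.7969
k=3 load: inc=0.546875, refl=0.546875·-0.333333=-0.1823; V=1.250000+0.546875+-0.182292=1.6146
k=4 src: inc=-0.182292, refl=-0.182292·-0.875000=0.1595; V=1.796875+-0.182292+0.159505=1.7741
k=5 load: inc=0.159505, refl=0.159505·-0.333333=-0.0532; V=1.614583+0.159505+-0.053168=1.7209
k=6 src: inc=-0.053168, refl=-0.053168·-0.875000=0.0465; V=1.774089+-0.053168+0.046522=1.7674
k=7 load: inc=0.046522, refl=0.046522·-0.333333=-0.0155; V=1.720920+0.046522+-0.015507=1.7519
k=8 src: inc=-0.015507, refl=-0.015507·-0.875000=0.0136; V=1.767442+-0.015507+0.013569=1.7655

0 0 source 1.8750
1 3 load 1.2500
2 6 source 1.7969
3 9 load 1.6146
4 12 source 1.7741
5 15 load 1.7209
6 18 source 1.7674
7 21 load 1.7519
8 24 source 1.7655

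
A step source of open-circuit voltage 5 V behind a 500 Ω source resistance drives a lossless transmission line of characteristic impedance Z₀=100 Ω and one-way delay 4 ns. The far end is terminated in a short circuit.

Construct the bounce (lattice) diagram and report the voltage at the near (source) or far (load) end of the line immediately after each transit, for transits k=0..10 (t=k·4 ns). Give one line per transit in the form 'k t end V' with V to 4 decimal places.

Γ_L=-1.000000, Γ_S=0.666667; launch V₁=5·100/600=0.833333
k=0 src: V=0.8333
k=1 load: inc=0.833333, refl=0.833333·-1.000000=-0.8333; V=0.000000+0.833333+-0.833333=0.0000
k=2 src: inc=-0.833333, refl=-0.833333·0.666667=-0.5556; V=0.833333+-0.833333+-0.555556=-0.5556
k=3 load: inc=-0.555556, refl=-0.555556·-1.000000=0.5556; V=0.000000+-0.555556+0.555556=0.0000
k=4 src: inc=0.555556, refl=0.555556·0.666667=0.3704; V=-0.555556+0.555556+0.370370=0.3704
k=5 load: inc=0.370370, refl=0.370370·-1.000000=-0.3704; V=0.000000+0.370370+-0.370370=0.0000
k=6 src: inc=-0.370370, refl=-0.370370·0.666667=-0.2469; V=0.370370+-0.370370+-0.246914=-0.2469
k=7 load: inc=-0.246914, refl=-0.246914·-1.000000=0.2469; V=0.000000+-0.246914+0.246914=0.0000
k=8 src: inc=0.246914, refl=0.246914·0.666667=0.1646; V=-0.246914+0.246914+0.164609=0.1646
k=9 load: inc=0.164609, refl=0.164609·-1.000000=-0.1646; V=0.000000+0.164609+-0.164609=0.0000
k=10 src: inc=-0.164609, refl=-0.164609·0.666667=-0.1097; V=0.164609+-0.164609+-0.109739=-0.1097

0 0 source 0.8333
1 4 load 0.0000
2 8 source -0.5556
3 12 load 0.0000
4 16 source 0.3704
5 20 load 0.0000
6 24 source -0.2469
7 28 load 0.0000
8 32 source 0.1646
9 36 load 0.0000
10 40 source -0.1097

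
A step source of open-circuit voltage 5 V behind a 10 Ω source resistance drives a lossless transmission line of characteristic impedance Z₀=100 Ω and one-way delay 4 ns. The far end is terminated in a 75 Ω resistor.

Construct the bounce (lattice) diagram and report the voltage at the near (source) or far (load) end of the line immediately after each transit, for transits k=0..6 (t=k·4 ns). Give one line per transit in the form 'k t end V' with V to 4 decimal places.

Γ_L=-0.142857, Γ_S=-0.818182; launch V₁=5·100/110=4.545455
k=0 src: V=4.5455
k=1 load: inc=4.545455, refl=4.545455·-0.142857=-0.6494; V=0.000000+4.545455+-0.649351=3.8961
k=2 src: inc=-0.649351, refl=-0.649351·-0.818182=0.5313; V=4.545455+-0.649351+0.531287=4.4274
k=3 load: inc=0.531287, refl=0.531287·-0.142857=-0.0759; V=3.896104+0.531287+-0.075898=4.3515
k=4 src: inc=-0.075898, refl=-0.075898·-0.818182=0.0621; V=4.427391+-0.075898+0.062098=4.4136
k=5 load: inc=0.062098, refl=0.062098·-0.142857=-0.0089; V=4.351493+0.062098+-0.008871=4.4047
k=6 src: inc=-0.008871, refl=-0.008871·-0.818182=0.0073; V=4.413591+-0.008871+0.007258=4.4120

0 0 source 4.5455
1 4 load 3.8961
2 8 source 4.4274
3 12 load 4.3515
4 16 source 4.4136
5 20 load 4.4047
6 24 source 4.4120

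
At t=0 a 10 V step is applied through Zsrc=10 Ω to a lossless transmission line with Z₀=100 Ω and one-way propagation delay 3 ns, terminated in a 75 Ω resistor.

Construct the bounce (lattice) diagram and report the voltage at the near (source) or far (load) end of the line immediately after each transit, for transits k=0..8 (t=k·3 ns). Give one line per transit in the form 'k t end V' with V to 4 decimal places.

Γ_L=-0.142857, Γ_S=-0.818182; launch V₁=10·100/110=9.090909
k=0 src: V=9.0909
k=1 load: inc=9.090909, refl=9.090909·-0.142857=-1.2987; V=0.000000+9.090909+-1.298701=7.7922
k=2 src: inc=-1.298701, refl=-1.298701·-0.818182=1.0626; V=9.090909+-1.298701+1.062574=8.8548
k=3 load: inc=1.062574, refl=1.062574·-0.142857=-0.1518; V=7.792208+1.062574+-0.151796=8.7030
k=4 src: inc=-0.151796, refl=-0.151796·-0.818182=0.1242; V=8.854782+-0.151796+0.124197=8.8272
k=5 load: inc=0.124197, refl=0.124197·-0.142857=-0.0177; V=8.702985+0.124197+-0.017742=8.8094
k=6 src: inc=-0.017742, refl=-0.017742·-0.818182=0.0145; V=8.827182+-0.017742+0.014517=8.8240
k=7 load: inc=0.014517, refl=0.014517·-0.142857=-0.0021; V=8.809440+0.014517+-0.002074=8.8219
k=8 src: inc=-0.002074, refl=-0.002074·-0.818182=0.0017; V=8.823956+-0.002074+0.001697=8.8236

0 0 source 9.0909
1 3 load 7.7922
2 6 source 8.8548
3 9 load 8.7030
4 12 source 8.8272
5 15 load 8.8094
6 18 source 8.8240
7 21 load 8.8219
8 24 source 8.8236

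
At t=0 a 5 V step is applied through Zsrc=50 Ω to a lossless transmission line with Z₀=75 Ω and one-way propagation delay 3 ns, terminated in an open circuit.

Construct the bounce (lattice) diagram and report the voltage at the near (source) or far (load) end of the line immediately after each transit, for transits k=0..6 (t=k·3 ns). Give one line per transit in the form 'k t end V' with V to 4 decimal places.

0 0 source 3.0000
1 3 load 6.0000
2 6 source 5.4000
3 9 load 4.8000
4 12 source 4.9200
5 15 load 5.0400
6 18 source 5.0160

Γ_L=1.000000, Γ_S=-0.200000; launch V₁=5·75/125=3.000000
k=0 src: V=3.0000
k=1 load: inc=3.000000, refl=3.000000·1.000000=3.0000; V=0.000000+3.000000+3.000000=6.0000
k=2 src: inc=3.000000, refl=3.000000·-0.200000=-0.6000; V=3.000000+3.000000+-0.600000=5.4000
k=3 load: inc=-0.600000, refl=-0.600000·1.000000=-0.6000; V=6.000000+-0.600000+-0.600000=4.8000
k=4 src: inc=-0.600000, refl=-0.600000·-0.200000=0.1200; V=5.400000+-0.600000+0.120000=4.9200
k=5 load: inc=0.120000, refl=0.120000·1.000000=0.1200; V=4.800000+0.120000+0.120000=5.0400
k=6 src: inc=0.120000, refl=0.120000·-0.200000=-0.0240; V=4.920000+0.120000+-0.024000=5.0160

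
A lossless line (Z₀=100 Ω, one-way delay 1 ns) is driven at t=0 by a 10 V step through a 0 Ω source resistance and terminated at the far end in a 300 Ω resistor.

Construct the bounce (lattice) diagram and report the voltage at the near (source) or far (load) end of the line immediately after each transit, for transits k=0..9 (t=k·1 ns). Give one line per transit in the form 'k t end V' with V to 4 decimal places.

0 0 source 10.0000
1 1 load 15.0000
2 2 source 10.0000
3 3 load 7.5000
4 4 source 10.0000
5 5 load 11.2500
6 6 source 10.0000
7 7 load 9.3750
8 8 source 10.0000
9 9 load 10.3125

Γ_L=0.500000, Γ_S=-1.000000; launch V₁=10·100/100=10.000000
k=0 src: V=10.0000
k=1 load: inc=10.000000, refl=10.000000·0.500000=5.0000; V=0.000000+10.000000+5.000000=15.0000
k=2 src: inc=5.000000, refl=5.000000·-1.000000=-5.0000; V=10.000000+5.000000+-5.000000=10.0000
k=3 load: inc=-5.000000, refl=-5.000000·0.500000=-2.5000; V=15.000000+-5.000000+-2.500000=7.5000
k=4 src: inc=-2.500000, refl=-2.500000·-1.000000=2.5000; V=10.000000+-2.500000+2.500000=10.0000
k=5 load: inc=2.500000, refl=2.500000·0.500000=1.2500; V=7.500000+2.500000+1.250000=11.2500
k=6 src: inc=1.250000, refl=1.250000·-1.000000=-1.2500; V=10.000000+1.250000+-1.250000=10.0000
k=7 load: inc=-1.250000, refl=-1.250000·0.500000=-0.6250; V=11.250000+-1.250000+-0.625000=9.3750
k=8 src: inc=-0.625000, refl=-0.625000·-1.000000=0.6250; V=10.000000+-0.625000+0.625000=10.0000
k=9 load: inc=0.625000, refl=0.625000·0.500000=0.3125; V=9.375000+0.625000+0.312500=10.3125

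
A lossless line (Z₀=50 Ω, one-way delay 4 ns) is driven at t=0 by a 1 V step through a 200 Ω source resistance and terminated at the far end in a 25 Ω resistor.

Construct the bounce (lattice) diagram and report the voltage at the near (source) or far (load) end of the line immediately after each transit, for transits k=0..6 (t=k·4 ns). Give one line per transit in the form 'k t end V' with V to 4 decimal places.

0 0 source 0.2000
1 4 load 0.1333
2 8 source 0.0933
3 12 load 0.1067
4 16 source 0.1147
5 20 load 0.1120
6 24 source 0.1104

Γ_L=-0.333333, Γ_S=0.600000; launch V₁=1·50/250=0.200000
k=0 src: V=0.2000
k=1 load: inc=0.200000, refl=0.200000·-0.333333=-0.0667; V=0.000000+0.200000+-0.066667=0.1333
k=2 src: inc=-0.066667, refl=-0.066667·0.600000=-0.0400; V=0.200000+-0.066667+-0.040000=0.0933
k=3 load: inc=-0.040000, refl=-0.040000·-0.333333=0.0133; V=0.133333+-0.040000+0.013333=0.1067
k=4 src: inc=0.013333, refl=0.013333·0.600000=0.0080; V=0.093333+0.013333+0.008000=0.1147
k=5 load: inc=0.008000, refl=0.008000·-0.333333=-0.0027; V=0.106667+0.008000+-0.002667=0.1120
k=6 src: inc=-0.002667, refl=-0.002667·0.600000=-0.0016; V=0.114667+-0.002667+-0.001600=0.1104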